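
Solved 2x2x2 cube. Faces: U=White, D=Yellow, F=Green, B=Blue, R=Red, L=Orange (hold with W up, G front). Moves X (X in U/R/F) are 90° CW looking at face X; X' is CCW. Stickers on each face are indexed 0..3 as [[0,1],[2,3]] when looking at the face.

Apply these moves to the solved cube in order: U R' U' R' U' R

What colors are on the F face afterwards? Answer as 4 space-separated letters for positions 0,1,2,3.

Answer: Y G G W

Derivation:
After move 1 (U): U=WWWW F=RRGG R=BBRR B=OOBB L=GGOO
After move 2 (R'): R=BRBR U=WBWO F=RWGW D=YRYG B=YOYB
After move 3 (U'): U=BOWW F=GGGW R=RWBR B=BRYB L=YOOO
After move 4 (R'): R=WRRB U=BYWB F=GOGW D=YGYW B=GRRB
After move 5 (U'): U=YBBW F=YOGW R=GORB B=WRRB L=GROO
After move 6 (R): R=RGBO U=YOBW F=YGGW D=YRYW B=WRBB
Query: F face = YGGW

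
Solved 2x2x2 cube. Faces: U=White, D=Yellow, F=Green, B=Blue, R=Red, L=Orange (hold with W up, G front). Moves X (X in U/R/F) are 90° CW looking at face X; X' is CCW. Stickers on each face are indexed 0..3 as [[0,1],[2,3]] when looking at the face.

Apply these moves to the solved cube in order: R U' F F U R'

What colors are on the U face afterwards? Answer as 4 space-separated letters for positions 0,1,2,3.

Answer: B W Y W

Derivation:
After move 1 (R): R=RRRR U=WGWG F=GYGY D=YBYB B=WBWB
After move 2 (U'): U=GGWW F=OOGY R=GYRR B=RRWB L=WBOO
After move 3 (F): F=GOYO U=GGOB R=WYWR D=RGYB L=WYOB
After move 4 (F): F=YGOO U=GGBY R=OYBR D=WWYB L=WROG
After move 5 (U): U=BGYG F=OYOO R=RRBR B=WRWB L=YGOG
After move 6 (R'): R=RRRB U=BWYW F=OGOG D=WYYO B=BRWB
Query: U face = BWYW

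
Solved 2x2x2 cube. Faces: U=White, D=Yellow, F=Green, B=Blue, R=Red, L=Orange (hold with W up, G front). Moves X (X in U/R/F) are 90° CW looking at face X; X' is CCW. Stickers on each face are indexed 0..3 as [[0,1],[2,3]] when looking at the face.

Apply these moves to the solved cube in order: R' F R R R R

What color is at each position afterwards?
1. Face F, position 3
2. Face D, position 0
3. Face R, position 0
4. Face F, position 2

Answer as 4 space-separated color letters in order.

Answer: W R W W

Derivation:
After move 1 (R'): R=RRRR U=WBWB F=GWGW D=YGYG B=YBYB
After move 2 (F): F=GGWW U=WBOO R=WRBR D=RRYG L=OYOG
After move 3 (R): R=BWRR U=WGOW F=GRWG D=RYYY B=OBBB
After move 4 (R): R=RBRW U=WROG F=GYWY D=RBYO B=WBGB
After move 5 (R): R=RRWB U=WYOY F=GBWO D=RGYW B=GBRB
After move 6 (R): R=WRBR U=WBOO F=GGWW D=RRYG B=YBYB
Query 1: F[3] = W
Query 2: D[0] = R
Query 3: R[0] = W
Query 4: F[2] = W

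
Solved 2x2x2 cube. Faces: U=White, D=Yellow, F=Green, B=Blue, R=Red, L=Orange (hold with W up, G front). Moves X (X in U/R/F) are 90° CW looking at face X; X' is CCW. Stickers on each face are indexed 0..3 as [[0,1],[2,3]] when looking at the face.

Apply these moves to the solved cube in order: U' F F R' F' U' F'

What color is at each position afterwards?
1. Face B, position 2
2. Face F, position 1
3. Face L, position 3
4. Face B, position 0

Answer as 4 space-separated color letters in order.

After move 1 (U'): U=WWWW F=OOGG R=GGRR B=RRBB L=BBOO
After move 2 (F): F=GOGO U=WWOB R=WGWR D=RGYY L=BYOY
After move 3 (F): F=GGOO U=WWYY R=OGBR D=WWYY L=BROG
After move 4 (R'): R=GROB U=WBYR F=GWOY D=WGYO B=YRWB
After move 5 (F'): F=WYGO U=WBGO R=GRWB D=RGYO L=BROY
After move 6 (U'): U=BOWG F=BRGO R=WYWB B=GRWB L=YROY
After move 7 (F'): F=ROBG U=BOWW R=GYRB D=RYYO L=YGOW
Query 1: B[2] = W
Query 2: F[1] = O
Query 3: L[3] = W
Query 4: B[0] = G

Answer: W O W G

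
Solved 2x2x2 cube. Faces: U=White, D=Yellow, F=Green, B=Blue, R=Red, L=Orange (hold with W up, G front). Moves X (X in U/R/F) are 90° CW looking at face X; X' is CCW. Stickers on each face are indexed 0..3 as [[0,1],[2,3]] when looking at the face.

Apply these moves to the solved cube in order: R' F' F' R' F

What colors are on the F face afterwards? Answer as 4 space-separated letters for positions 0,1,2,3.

After move 1 (R'): R=RRRR U=WBWB F=GWGW D=YGYG B=YBYB
After move 2 (F'): F=WWGG U=WBRR R=GRYR D=OOYG L=OBOW
After move 3 (F'): F=WGWG U=WBGY R=OROR D=BWYG L=OROR
After move 4 (R'): R=RROO U=WYGY F=WBWY D=BGYG B=GBWB
After move 5 (F): F=WWYB U=WYRR R=GRYO D=ORYG L=OBOG
Query: F face = WWYB

Answer: W W Y B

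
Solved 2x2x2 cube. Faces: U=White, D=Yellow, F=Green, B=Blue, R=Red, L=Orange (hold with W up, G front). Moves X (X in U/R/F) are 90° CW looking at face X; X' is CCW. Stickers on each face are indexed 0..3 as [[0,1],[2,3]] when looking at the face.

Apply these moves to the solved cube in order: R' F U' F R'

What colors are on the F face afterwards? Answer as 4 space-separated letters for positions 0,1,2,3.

Answer: W O W B

Derivation:
After move 1 (R'): R=RRRR U=WBWB F=GWGW D=YGYG B=YBYB
After move 2 (F): F=GGWW U=WBOO R=WRBR D=RRYG L=OYOG
After move 3 (U'): U=BOWO F=OYWW R=GGBR B=WRYB L=YBOG
After move 4 (F): F=WOWY U=BOGB R=WGOR D=BGYG L=YROR
After move 5 (R'): R=GRWO U=BYGW F=WOWB D=BOYY B=GRGB
Query: F face = WOWB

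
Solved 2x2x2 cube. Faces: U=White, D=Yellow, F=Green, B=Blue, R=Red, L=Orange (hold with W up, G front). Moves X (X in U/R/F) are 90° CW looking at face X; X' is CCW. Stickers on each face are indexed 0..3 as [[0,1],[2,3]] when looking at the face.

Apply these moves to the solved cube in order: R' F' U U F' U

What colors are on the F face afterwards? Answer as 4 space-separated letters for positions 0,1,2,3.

After move 1 (R'): R=RRRR U=WBWB F=GWGW D=YGYG B=YBYB
After move 2 (F'): F=WWGG U=WBRR R=GRYR D=OOYG L=OBOW
After move 3 (U): U=RWRB F=GRGG R=YBYR B=OBYB L=WWOW
After move 4 (U): U=RRBW F=YBGG R=OBYR B=WWYB L=GROW
After move 5 (F'): F=BGYG U=RROY R=OBOR D=RWYG L=GWOB
After move 6 (U): U=ORYR F=OBYG R=WWOR B=GWYB L=BGOB
Query: F face = OBYG

Answer: O B Y G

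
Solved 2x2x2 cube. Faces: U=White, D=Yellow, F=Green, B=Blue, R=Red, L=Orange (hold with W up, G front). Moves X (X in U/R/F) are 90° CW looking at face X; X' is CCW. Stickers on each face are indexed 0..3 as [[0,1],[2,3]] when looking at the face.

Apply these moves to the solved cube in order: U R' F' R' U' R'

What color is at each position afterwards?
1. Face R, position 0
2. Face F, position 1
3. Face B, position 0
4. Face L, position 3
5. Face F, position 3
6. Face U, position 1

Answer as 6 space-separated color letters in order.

After move 1 (U): U=WWWW F=RRGG R=BBRR B=OOBB L=GGOO
After move 2 (R'): R=BRBR U=WBWO F=RWGW D=YRYG B=YOYB
After move 3 (F'): F=WWRG U=WBBB R=RRYR D=GOYG L=GOOW
After move 4 (R'): R=RRRY U=WYBY F=WBRB D=GWYG B=GOOB
After move 5 (U'): U=YYWB F=GORB R=WBRY B=RROB L=GOOW
After move 6 (R'): R=BYWR U=YOWR F=GYRB D=GOYB B=GRWB
Query 1: R[0] = B
Query 2: F[1] = Y
Query 3: B[0] = G
Query 4: L[3] = W
Query 5: F[3] = B
Query 6: U[1] = O

Answer: B Y G W B O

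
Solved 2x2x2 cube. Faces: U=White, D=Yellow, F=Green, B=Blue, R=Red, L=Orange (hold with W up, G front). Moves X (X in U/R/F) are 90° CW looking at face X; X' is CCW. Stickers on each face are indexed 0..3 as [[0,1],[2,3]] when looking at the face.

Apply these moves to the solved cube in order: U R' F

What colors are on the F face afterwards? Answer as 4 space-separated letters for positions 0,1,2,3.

Answer: G R W W

Derivation:
After move 1 (U): U=WWWW F=RRGG R=BBRR B=OOBB L=GGOO
After move 2 (R'): R=BRBR U=WBWO F=RWGW D=YRYG B=YOYB
After move 3 (F): F=GRWW U=WBOG R=WROR D=BBYG L=GYOR
Query: F face = GRWW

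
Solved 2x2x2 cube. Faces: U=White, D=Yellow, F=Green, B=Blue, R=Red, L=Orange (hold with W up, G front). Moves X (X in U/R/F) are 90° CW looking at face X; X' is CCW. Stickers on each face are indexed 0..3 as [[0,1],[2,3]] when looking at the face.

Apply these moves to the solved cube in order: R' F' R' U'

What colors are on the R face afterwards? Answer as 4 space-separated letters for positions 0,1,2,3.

After move 1 (R'): R=RRRR U=WBWB F=GWGW D=YGYG B=YBYB
After move 2 (F'): F=WWGG U=WBRR R=GRYR D=OOYG L=OBOW
After move 3 (R'): R=RRGY U=WYRY F=WBGR D=OWYG B=GBOB
After move 4 (U'): U=YYWR F=OBGR R=WBGY B=RROB L=GBOW
Query: R face = WBGY

Answer: W B G Y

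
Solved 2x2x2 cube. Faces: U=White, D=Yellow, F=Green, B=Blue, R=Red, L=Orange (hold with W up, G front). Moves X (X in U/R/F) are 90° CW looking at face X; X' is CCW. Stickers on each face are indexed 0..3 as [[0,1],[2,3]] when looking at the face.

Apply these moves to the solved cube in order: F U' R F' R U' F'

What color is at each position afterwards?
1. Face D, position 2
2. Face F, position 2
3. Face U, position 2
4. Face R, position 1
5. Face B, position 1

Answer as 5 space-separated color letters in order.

After move 1 (F): F=GGGG U=WWOO R=WRWR D=RRYY L=OYOY
After move 2 (U'): U=WOWO F=OYGG R=GGWR B=WRBB L=BBOY
After move 3 (R): R=WGRG U=WYWG F=ORGY D=RBYW B=OROB
After move 4 (F'): F=RYOG U=WYWR R=BGRG D=BYYW L=BGOW
After move 5 (R): R=RBGG U=WYWG F=RYOW D=BOYO B=RRYB
After move 6 (U'): U=YGWW F=BGOW R=RYGG B=RBYB L=RROW
After move 7 (F'): F=GWBO U=YGRG R=OYBG D=RWYO L=RWOW
Query 1: D[2] = Y
Query 2: F[2] = B
Query 3: U[2] = R
Query 4: R[1] = Y
Query 5: B[1] = B

Answer: Y B R Y B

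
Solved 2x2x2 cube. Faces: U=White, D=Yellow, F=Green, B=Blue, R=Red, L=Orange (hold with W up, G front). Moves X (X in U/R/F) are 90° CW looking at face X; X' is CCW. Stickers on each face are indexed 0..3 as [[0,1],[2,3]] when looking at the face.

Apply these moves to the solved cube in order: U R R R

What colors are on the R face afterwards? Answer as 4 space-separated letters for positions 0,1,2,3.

Answer: B R B R

Derivation:
After move 1 (U): U=WWWW F=RRGG R=BBRR B=OOBB L=GGOO
After move 2 (R): R=RBRB U=WRWG F=RYGY D=YBYO B=WOWB
After move 3 (R): R=RRBB U=WYWY F=RBGO D=YWYW B=GORB
After move 4 (R): R=BRBR U=WBWO F=RWGW D=YRYG B=YOYB
Query: R face = BRBR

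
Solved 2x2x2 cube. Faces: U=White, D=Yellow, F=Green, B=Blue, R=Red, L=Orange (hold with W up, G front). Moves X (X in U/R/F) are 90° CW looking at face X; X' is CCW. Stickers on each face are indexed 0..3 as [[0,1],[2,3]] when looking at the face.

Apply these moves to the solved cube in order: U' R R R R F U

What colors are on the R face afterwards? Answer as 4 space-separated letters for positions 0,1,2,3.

After move 1 (U'): U=WWWW F=OOGG R=GGRR B=RRBB L=BBOO
After move 2 (R): R=RGRG U=WOWG F=OYGY D=YBYR B=WRWB
After move 3 (R): R=RRGG U=WYWY F=OBGR D=YWYW B=GROB
After move 4 (R): R=GRGR U=WBWR F=OWGW D=YOYG B=YRYB
After move 5 (R): R=GGRR U=WWWW F=OOGG D=YYYY B=RRBB
After move 6 (F): F=GOGO U=WWOB R=WGWR D=RGYY L=BYOY
After move 7 (U): U=OWBW F=WGGO R=RRWR B=BYBB L=GOOY
Query: R face = RRWR

Answer: R R W R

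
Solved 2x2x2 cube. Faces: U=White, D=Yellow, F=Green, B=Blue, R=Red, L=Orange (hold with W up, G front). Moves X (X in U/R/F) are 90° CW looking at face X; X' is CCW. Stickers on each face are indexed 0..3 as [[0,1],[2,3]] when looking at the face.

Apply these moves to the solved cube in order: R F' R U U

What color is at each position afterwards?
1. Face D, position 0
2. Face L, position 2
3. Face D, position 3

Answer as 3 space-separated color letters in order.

After move 1 (R): R=RRRR U=WGWG F=GYGY D=YBYB B=WBWB
After move 2 (F'): F=YYGG U=WGRR R=BRYR D=OOYB L=OGOW
After move 3 (R): R=YBRR U=WYRG F=YOGB D=OWYW B=RBGB
After move 4 (U): U=RWGY F=YBGB R=RBRR B=OGGB L=YOOW
After move 5 (U): U=GRYW F=RBGB R=OGRR B=YOGB L=YBOW
Query 1: D[0] = O
Query 2: L[2] = O
Query 3: D[3] = W

Answer: O O W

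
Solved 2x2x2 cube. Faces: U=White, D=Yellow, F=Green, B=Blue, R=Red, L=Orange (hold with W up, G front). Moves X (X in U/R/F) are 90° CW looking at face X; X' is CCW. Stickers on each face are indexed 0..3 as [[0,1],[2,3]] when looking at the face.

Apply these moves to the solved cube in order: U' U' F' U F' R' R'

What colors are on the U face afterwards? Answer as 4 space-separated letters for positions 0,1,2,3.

Answer: O W G Y

Derivation:
After move 1 (U'): U=WWWW F=OOGG R=GGRR B=RRBB L=BBOO
After move 2 (U'): U=WWWW F=BBGG R=OORR B=GGBB L=RROO
After move 3 (F'): F=BGBG U=WWOR R=YOYR D=ROYY L=RWOW
After move 4 (U): U=OWRW F=YOBG R=GGYR B=RWBB L=BGOW
After move 5 (F'): F=OGYB U=OWGY R=OGRR D=GWYY L=BWOR
After move 6 (R'): R=GROR U=OBGR F=OWYY D=GGYB B=YWWB
After move 7 (R'): R=RRGO U=OWGY F=OBYR D=GWYY B=BWGB
Query: U face = OWGY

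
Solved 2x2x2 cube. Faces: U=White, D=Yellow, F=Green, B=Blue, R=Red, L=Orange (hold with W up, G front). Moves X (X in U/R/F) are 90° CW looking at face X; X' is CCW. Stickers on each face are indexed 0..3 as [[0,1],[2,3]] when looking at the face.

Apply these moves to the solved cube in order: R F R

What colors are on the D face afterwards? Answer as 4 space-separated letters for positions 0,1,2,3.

Answer: R W Y W

Derivation:
After move 1 (R): R=RRRR U=WGWG F=GYGY D=YBYB B=WBWB
After move 2 (F): F=GGYY U=WGOO R=WRGR D=RRYB L=OYOB
After move 3 (R): R=GWRR U=WGOY F=GRYB D=RWYW B=OBGB
Query: D face = RWYW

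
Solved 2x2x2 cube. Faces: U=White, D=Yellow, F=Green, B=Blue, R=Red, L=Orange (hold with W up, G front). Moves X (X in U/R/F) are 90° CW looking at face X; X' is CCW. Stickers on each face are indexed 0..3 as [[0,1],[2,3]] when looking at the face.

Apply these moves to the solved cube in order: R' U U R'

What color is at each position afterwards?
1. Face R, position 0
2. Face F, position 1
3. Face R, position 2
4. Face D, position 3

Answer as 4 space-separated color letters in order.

Answer: O W O W

Derivation:
After move 1 (R'): R=RRRR U=WBWB F=GWGW D=YGYG B=YBYB
After move 2 (U): U=WWBB F=RRGW R=YBRR B=OOYB L=GWOO
After move 3 (U): U=BWBW F=YBGW R=OORR B=GWYB L=RROO
After move 4 (R'): R=OROR U=BYBG F=YWGW D=YBYW B=GWGB
Query 1: R[0] = O
Query 2: F[1] = W
Query 3: R[2] = O
Query 4: D[3] = W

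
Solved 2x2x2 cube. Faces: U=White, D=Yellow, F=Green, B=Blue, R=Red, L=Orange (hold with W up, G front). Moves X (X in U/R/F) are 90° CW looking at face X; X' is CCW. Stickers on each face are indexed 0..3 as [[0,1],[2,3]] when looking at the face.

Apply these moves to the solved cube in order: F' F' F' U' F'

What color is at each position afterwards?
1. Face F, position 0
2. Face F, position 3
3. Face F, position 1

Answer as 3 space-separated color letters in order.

After move 1 (F'): F=GGGG U=WWRR R=YRYR D=OOYY L=OWOW
After move 2 (F'): F=GGGG U=WWYY R=OROR D=WWYY L=OROR
After move 3 (F'): F=GGGG U=WWOO R=WRWR D=RRYY L=OYOY
After move 4 (U'): U=WOWO F=OYGG R=GGWR B=WRBB L=BBOY
After move 5 (F'): F=YGOG U=WOGW R=RGRR D=BYYY L=BOOW
Query 1: F[0] = Y
Query 2: F[3] = G
Query 3: F[1] = G

Answer: Y G G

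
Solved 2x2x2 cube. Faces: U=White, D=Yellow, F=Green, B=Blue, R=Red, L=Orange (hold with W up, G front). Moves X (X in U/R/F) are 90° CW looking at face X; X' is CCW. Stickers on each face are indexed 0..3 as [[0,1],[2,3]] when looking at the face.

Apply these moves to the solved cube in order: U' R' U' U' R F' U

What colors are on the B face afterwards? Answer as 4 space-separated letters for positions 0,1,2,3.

Answer: G W W B

Derivation:
After move 1 (U'): U=WWWW F=OOGG R=GGRR B=RRBB L=BBOO
After move 2 (R'): R=GRGR U=WBWR F=OWGW D=YOYG B=YRYB
After move 3 (U'): U=BRWW F=BBGW R=OWGR B=GRYB L=YROO
After move 4 (U'): U=RWBW F=YRGW R=BBGR B=OWYB L=GROO
After move 5 (R): R=GBRB U=RRBW F=YOGG D=YYYO B=WWWB
After move 6 (F'): F=OGYG U=RRGR R=YBYB D=ROYO L=GWOB
After move 7 (U): U=GRRR F=YBYG R=WWYB B=GWWB L=OGOB
Query: B face = GWWB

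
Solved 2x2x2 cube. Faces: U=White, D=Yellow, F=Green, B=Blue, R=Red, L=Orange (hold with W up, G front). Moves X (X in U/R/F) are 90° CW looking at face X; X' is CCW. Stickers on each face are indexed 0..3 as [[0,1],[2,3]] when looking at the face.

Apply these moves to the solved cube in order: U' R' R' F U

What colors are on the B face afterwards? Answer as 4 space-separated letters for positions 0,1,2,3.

After move 1 (U'): U=WWWW F=OOGG R=GGRR B=RRBB L=BBOO
After move 2 (R'): R=GRGR U=WBWR F=OWGW D=YOYG B=YRYB
After move 3 (R'): R=RRGG U=WYWY F=OBGR D=YWYW B=GROB
After move 4 (F): F=GORB U=WYOB R=WRYG D=GRYW L=BYOW
After move 5 (U): U=OWBY F=WRRB R=GRYG B=BYOB L=GOOW
Query: B face = BYOB

Answer: B Y O B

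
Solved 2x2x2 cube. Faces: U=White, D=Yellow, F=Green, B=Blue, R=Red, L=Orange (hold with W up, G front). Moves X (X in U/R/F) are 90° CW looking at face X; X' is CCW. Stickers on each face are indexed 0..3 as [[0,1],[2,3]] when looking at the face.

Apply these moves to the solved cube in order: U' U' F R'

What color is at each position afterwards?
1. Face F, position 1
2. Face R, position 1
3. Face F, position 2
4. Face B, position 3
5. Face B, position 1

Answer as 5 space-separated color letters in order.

Answer: W R G B G

Derivation:
After move 1 (U'): U=WWWW F=OOGG R=GGRR B=RRBB L=BBOO
After move 2 (U'): U=WWWW F=BBGG R=OORR B=GGBB L=RROO
After move 3 (F): F=GBGB U=WWOR R=WOWR D=ROYY L=RYOY
After move 4 (R'): R=ORWW U=WBOG F=GWGR D=RBYB B=YGOB
Query 1: F[1] = W
Query 2: R[1] = R
Query 3: F[2] = G
Query 4: B[3] = B
Query 5: B[1] = G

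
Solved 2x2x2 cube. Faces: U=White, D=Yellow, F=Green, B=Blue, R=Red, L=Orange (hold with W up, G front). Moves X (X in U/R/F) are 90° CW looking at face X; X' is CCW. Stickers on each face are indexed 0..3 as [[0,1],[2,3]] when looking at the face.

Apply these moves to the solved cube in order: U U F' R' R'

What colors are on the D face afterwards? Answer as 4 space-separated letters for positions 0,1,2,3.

Answer: R W Y R

Derivation:
After move 1 (U): U=WWWW F=RRGG R=BBRR B=OOBB L=GGOO
After move 2 (U): U=WWWW F=BBGG R=OORR B=GGBB L=RROO
After move 3 (F'): F=BGBG U=WWOR R=YOYR D=ROYY L=RWOW
After move 4 (R'): R=ORYY U=WBOG F=BWBR D=RGYG B=YGOB
After move 5 (R'): R=RYOY U=WOOY F=BBBG D=RWYR B=GGGB
Query: D face = RWYR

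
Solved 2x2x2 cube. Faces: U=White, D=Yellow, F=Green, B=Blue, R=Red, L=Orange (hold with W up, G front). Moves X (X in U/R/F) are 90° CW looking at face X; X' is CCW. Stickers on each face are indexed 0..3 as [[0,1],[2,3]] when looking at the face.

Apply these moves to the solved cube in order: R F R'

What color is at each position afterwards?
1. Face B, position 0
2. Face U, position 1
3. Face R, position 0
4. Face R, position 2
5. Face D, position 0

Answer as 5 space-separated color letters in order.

Answer: B W R W R

Derivation:
After move 1 (R): R=RRRR U=WGWG F=GYGY D=YBYB B=WBWB
After move 2 (F): F=GGYY U=WGOO R=WRGR D=RRYB L=OYOB
After move 3 (R'): R=RRWG U=WWOW F=GGYO D=RGYY B=BBRB
Query 1: B[0] = B
Query 2: U[1] = W
Query 3: R[0] = R
Query 4: R[2] = W
Query 5: D[0] = R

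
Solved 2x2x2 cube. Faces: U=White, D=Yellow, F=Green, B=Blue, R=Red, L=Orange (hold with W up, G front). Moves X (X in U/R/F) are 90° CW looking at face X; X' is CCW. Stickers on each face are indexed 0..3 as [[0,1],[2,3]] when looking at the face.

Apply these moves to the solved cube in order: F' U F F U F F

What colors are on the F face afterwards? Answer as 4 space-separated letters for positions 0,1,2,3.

After move 1 (F'): F=GGGG U=WWRR R=YRYR D=OOYY L=OWOW
After move 2 (U): U=RWRW F=YRGG R=BBYR B=OWBB L=GGOW
After move 3 (F): F=GYGR U=RWWG R=RBWR D=YBYY L=GOOO
After move 4 (F): F=GGRY U=RWOO R=WBGR D=WRYY L=GYOB
After move 5 (U): U=OROW F=WBRY R=OWGR B=GYBB L=GGOB
After move 6 (F): F=RWYB U=ORBG R=OWWR D=GOYY L=GWOR
After move 7 (F): F=YRBW U=ORRW R=BWGR D=WOYY L=GGOO
Query: F face = YRBW

Answer: Y R B W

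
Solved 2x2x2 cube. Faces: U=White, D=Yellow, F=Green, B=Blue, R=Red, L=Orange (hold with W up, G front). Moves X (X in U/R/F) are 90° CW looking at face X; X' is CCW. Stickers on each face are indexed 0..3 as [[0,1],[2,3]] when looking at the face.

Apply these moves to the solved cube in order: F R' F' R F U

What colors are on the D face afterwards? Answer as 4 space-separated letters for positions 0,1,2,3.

After move 1 (F): F=GGGG U=WWOO R=WRWR D=RRYY L=OYOY
After move 2 (R'): R=RRWW U=WBOB F=GWGO D=RGYG B=YBRB
After move 3 (F'): F=WOGG U=WBRW R=GRRW D=YYYG L=OBOO
After move 4 (R): R=RGWR U=WORG F=WYGG D=YRYY B=WBBB
After move 5 (F): F=GWGY U=WOOB R=RGGR D=WRYY L=OYOR
After move 6 (U): U=OWBO F=RGGY R=WBGR B=OYBB L=GWOR
Query: D face = WRYY

Answer: W R Y Y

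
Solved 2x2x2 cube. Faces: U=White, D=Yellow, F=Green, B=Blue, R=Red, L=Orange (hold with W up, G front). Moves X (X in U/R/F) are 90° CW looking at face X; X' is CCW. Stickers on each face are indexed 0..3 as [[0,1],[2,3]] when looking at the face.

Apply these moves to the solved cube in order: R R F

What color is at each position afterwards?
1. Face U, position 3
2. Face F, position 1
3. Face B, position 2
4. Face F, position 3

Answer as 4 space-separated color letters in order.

After move 1 (R): R=RRRR U=WGWG F=GYGY D=YBYB B=WBWB
After move 2 (R): R=RRRR U=WYWY F=GBGB D=YWYW B=GBGB
After move 3 (F): F=GGBB U=WYOO R=WRYR D=RRYW L=OYOW
Query 1: U[3] = O
Query 2: F[1] = G
Query 3: B[2] = G
Query 4: F[3] = B

Answer: O G G B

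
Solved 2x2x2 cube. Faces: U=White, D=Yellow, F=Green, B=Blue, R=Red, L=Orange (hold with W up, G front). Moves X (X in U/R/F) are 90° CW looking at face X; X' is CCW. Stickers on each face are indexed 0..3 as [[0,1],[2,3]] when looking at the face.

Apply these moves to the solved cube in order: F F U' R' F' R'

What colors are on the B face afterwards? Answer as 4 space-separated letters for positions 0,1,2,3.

After move 1 (F): F=GGGG U=WWOO R=WRWR D=RRYY L=OYOY
After move 2 (F): F=GGGG U=WWYY R=OROR D=WWYY L=OROR
After move 3 (U'): U=WYWY F=ORGG R=GGOR B=ORBB L=BBOR
After move 4 (R'): R=GRGO U=WBWO F=OYGY D=WRYG B=YRWB
After move 5 (F'): F=YYOG U=WBGG R=RRWO D=BRYG L=BOOW
After move 6 (R'): R=RORW U=WWGY F=YBOG D=BYYG B=GRRB
Query: B face = GRRB

Answer: G R R B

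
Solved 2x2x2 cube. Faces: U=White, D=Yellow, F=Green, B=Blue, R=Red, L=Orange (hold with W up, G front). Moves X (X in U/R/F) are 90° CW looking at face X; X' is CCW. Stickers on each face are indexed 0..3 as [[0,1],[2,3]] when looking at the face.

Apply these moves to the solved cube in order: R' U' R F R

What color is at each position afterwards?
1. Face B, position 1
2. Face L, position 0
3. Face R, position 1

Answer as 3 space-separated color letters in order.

Answer: R Y W

Derivation:
After move 1 (R'): R=RRRR U=WBWB F=GWGW D=YGYG B=YBYB
After move 2 (U'): U=BBWW F=OOGW R=GWRR B=RRYB L=YBOO
After move 3 (R): R=RGRW U=BOWW F=OGGG D=YYYR B=WRBB
After move 4 (F): F=GOGG U=BOOB R=WGWW D=RRYR L=YYOY
After move 5 (R): R=WWWG U=BOOG F=GRGR D=RBYW B=BROB
Query 1: B[1] = R
Query 2: L[0] = Y
Query 3: R[1] = W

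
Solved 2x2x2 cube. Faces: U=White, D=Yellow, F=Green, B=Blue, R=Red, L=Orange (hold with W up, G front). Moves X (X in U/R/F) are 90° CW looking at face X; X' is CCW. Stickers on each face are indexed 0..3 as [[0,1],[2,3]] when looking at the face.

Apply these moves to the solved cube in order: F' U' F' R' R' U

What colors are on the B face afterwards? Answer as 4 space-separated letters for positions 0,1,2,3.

Answer: B R G B

Derivation:
After move 1 (F'): F=GGGG U=WWRR R=YRYR D=OOYY L=OWOW
After move 2 (U'): U=WRWR F=OWGG R=GGYR B=YRBB L=BBOW
After move 3 (F'): F=WGOG U=WRGY R=OGOR D=BWYY L=BROW
After move 4 (R'): R=GROO U=WBGY F=WROY D=BGYG B=YRWB
After move 5 (R'): R=ROGO U=WWGY F=WBOY D=BRYY B=GRGB
After move 6 (U): U=GWYW F=ROOY R=GRGO B=BRGB L=WBOW
Query: B face = BRGB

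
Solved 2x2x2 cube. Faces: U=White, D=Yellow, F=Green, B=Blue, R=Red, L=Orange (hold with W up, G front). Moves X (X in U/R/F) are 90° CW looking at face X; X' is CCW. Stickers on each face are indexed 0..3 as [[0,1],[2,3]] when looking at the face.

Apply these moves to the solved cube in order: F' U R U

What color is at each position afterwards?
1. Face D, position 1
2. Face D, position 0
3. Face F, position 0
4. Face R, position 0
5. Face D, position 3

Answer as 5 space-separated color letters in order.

Answer: B O Y W O

Derivation:
After move 1 (F'): F=GGGG U=WWRR R=YRYR D=OOYY L=OWOW
After move 2 (U): U=RWRW F=YRGG R=BBYR B=OWBB L=GGOW
After move 3 (R): R=YBRB U=RRRG F=YOGY D=OBYO B=WWWB
After move 4 (U): U=RRGR F=YBGY R=WWRB B=GGWB L=YOOW
Query 1: D[1] = B
Query 2: D[0] = O
Query 3: F[0] = Y
Query 4: R[0] = W
Query 5: D[3] = O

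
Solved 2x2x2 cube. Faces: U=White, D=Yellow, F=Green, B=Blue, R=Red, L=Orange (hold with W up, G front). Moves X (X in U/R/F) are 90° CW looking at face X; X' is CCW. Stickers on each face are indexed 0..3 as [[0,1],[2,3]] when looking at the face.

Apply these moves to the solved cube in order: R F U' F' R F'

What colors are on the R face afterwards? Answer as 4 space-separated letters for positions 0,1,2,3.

After move 1 (R): R=RRRR U=WGWG F=GYGY D=YBYB B=WBWB
After move 2 (F): F=GGYY U=WGOO R=WRGR D=RRYB L=OYOB
After move 3 (U'): U=GOWO F=OYYY R=GGGR B=WRWB L=WBOB
After move 4 (F'): F=YYOY U=GOGG R=RGRR D=BBYB L=WOOW
After move 5 (R): R=RRRG U=GYGY F=YBOB D=BWYW B=GROB
After move 6 (F'): F=BBYO U=GYRR R=WRBG D=OWYW L=WYOG
Query: R face = WRBG

Answer: W R B G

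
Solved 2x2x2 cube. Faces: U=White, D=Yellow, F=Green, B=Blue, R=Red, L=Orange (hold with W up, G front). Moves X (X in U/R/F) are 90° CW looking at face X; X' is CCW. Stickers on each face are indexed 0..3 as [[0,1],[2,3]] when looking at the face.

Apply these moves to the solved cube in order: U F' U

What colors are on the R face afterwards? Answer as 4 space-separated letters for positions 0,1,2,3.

Answer: O O Y R

Derivation:
After move 1 (U): U=WWWW F=RRGG R=BBRR B=OOBB L=GGOO
After move 2 (F'): F=RGRG U=WWBR R=YBYR D=GOYY L=GWOW
After move 3 (U): U=BWRW F=YBRG R=OOYR B=GWBB L=RGOW
Query: R face = OOYR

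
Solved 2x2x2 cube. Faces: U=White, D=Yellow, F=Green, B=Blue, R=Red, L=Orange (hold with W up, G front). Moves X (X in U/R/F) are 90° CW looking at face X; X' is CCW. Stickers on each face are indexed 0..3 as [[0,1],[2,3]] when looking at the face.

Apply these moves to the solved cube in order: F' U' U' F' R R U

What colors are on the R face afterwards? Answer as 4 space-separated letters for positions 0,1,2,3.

Answer: G G W O

Derivation:
After move 1 (F'): F=GGGG U=WWRR R=YRYR D=OOYY L=OWOW
After move 2 (U'): U=WRWR F=OWGG R=GGYR B=YRBB L=BBOW
After move 3 (U'): U=RRWW F=BBGG R=OWYR B=GGBB L=YROW
After move 4 (F'): F=BGBG U=RROY R=OWOR D=RWYY L=YWOW
After move 5 (R): R=OORW U=RGOG F=BWBY D=RBYG B=YGRB
After move 6 (R): R=ROWO U=RWOY F=BBBG D=RRYY B=GGGB
After move 7 (U): U=ORYW F=ROBG R=GGWO B=YWGB L=BBOW
Query: R face = GGWO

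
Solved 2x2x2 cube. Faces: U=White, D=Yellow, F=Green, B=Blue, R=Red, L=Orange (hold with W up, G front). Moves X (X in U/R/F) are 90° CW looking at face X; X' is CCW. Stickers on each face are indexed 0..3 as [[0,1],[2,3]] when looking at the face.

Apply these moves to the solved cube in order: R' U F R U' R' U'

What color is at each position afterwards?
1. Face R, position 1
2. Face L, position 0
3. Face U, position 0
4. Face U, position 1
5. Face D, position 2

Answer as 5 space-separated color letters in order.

Answer: R O W B Y

Derivation:
After move 1 (R'): R=RRRR U=WBWB F=GWGW D=YGYG B=YBYB
After move 2 (U): U=WWBB F=RRGW R=YBRR B=OOYB L=GWOO
After move 3 (F): F=GRWR U=WWOW R=BBBR D=RYYG L=GYOG
After move 4 (R): R=BBRB U=WROR F=GYWG D=RYYO B=WOWB
After move 5 (U'): U=RRWO F=GYWG R=GYRB B=BBWB L=WOOG
After move 6 (R'): R=YBGR U=RWWB F=GRWO D=RYYG B=OBYB
After move 7 (U'): U=WBRW F=WOWO R=GRGR B=YBYB L=OBOG
Query 1: R[1] = R
Query 2: L[0] = O
Query 3: U[0] = W
Query 4: U[1] = B
Query 5: D[2] = Y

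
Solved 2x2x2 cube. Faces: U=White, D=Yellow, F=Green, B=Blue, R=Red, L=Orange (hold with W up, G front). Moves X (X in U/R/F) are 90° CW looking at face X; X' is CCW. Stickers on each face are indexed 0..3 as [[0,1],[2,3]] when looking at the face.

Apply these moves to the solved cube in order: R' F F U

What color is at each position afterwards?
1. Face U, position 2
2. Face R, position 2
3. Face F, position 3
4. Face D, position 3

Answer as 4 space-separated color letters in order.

After move 1 (R'): R=RRRR U=WBWB F=GWGW D=YGYG B=YBYB
After move 2 (F): F=GGWW U=WBOO R=WRBR D=RRYG L=OYOG
After move 3 (F): F=WGWG U=WBGY R=OROR D=BWYG L=OROR
After move 4 (U): U=GWYB F=ORWG R=YBOR B=ORYB L=WGOR
Query 1: U[2] = Y
Query 2: R[2] = O
Query 3: F[3] = G
Query 4: D[3] = G

Answer: Y O G G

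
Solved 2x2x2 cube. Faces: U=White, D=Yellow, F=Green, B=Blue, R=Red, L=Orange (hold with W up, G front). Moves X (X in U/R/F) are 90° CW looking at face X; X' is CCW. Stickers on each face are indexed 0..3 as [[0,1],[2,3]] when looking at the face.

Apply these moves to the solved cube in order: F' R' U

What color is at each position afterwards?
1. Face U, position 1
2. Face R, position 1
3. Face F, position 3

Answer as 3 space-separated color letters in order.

Answer: W B R

Derivation:
After move 1 (F'): F=GGGG U=WWRR R=YRYR D=OOYY L=OWOW
After move 2 (R'): R=RRYY U=WBRB F=GWGR D=OGYG B=YBOB
After move 3 (U): U=RWBB F=RRGR R=YBYY B=OWOB L=GWOW
Query 1: U[1] = W
Query 2: R[1] = B
Query 3: F[3] = R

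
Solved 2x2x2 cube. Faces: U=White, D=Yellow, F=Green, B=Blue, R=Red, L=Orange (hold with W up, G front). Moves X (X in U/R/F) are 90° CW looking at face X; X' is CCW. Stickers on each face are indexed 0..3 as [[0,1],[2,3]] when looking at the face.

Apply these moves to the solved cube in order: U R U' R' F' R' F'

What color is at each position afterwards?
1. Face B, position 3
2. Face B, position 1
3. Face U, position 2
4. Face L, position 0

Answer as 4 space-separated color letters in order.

After move 1 (U): U=WWWW F=RRGG R=BBRR B=OOBB L=GGOO
After move 2 (R): R=RBRB U=WRWG F=RYGY D=YBYO B=WOWB
After move 3 (U'): U=RGWW F=GGGY R=RYRB B=RBWB L=WOOO
After move 4 (R'): R=YBRR U=RWWR F=GGGW D=YGYY B=OBBB
After move 5 (F'): F=GWGG U=RWYR R=GBYR D=OOYY L=WROW
After move 6 (R'): R=BRGY U=RBYO F=GWGR D=OWYG B=YBOB
After move 7 (F'): F=WRGG U=RBBG R=WROY D=RWYG L=WOOY
Query 1: B[3] = B
Query 2: B[1] = B
Query 3: U[2] = B
Query 4: L[0] = W

Answer: B B B W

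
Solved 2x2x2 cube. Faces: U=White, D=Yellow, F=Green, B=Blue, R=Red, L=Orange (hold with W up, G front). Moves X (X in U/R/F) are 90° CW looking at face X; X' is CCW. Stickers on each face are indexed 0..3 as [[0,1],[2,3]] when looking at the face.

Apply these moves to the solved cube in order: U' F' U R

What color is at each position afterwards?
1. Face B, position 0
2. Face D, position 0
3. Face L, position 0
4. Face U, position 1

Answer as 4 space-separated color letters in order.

Answer: W B O G

Derivation:
After move 1 (U'): U=WWWW F=OOGG R=GGRR B=RRBB L=BBOO
After move 2 (F'): F=OGOG U=WWGR R=YGYR D=BOYY L=BWOW
After move 3 (U): U=GWRW F=YGOG R=RRYR B=BWBB L=OGOW
After move 4 (R): R=YRRR U=GGRG F=YOOY D=BBYB B=WWWB
Query 1: B[0] = W
Query 2: D[0] = B
Query 3: L[0] = O
Query 4: U[1] = G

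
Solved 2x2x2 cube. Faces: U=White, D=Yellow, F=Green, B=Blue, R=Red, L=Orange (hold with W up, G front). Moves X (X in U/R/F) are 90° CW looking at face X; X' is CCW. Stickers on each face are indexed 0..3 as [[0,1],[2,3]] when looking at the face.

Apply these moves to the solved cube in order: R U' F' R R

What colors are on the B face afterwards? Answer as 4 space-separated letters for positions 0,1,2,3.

After move 1 (R): R=RRRR U=WGWG F=GYGY D=YBYB B=WBWB
After move 2 (U'): U=GGWW F=OOGY R=GYRR B=RRWB L=WBOO
After move 3 (F'): F=OYOG U=GGGR R=BYYR D=BOYB L=WWOW
After move 4 (R): R=YBRY U=GYGG F=OOOB D=BWYR B=RRGB
After move 5 (R): R=RYYB U=GOGB F=OWOR D=BGYR B=GRYB
Query: B face = GRYB

Answer: G R Y B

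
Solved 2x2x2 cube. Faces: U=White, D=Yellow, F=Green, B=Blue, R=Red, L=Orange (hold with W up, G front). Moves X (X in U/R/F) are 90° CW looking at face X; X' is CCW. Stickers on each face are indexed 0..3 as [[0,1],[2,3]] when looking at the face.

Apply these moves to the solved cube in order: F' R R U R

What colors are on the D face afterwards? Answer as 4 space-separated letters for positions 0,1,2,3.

Answer: O G Y O

Derivation:
After move 1 (F'): F=GGGG U=WWRR R=YRYR D=OOYY L=OWOW
After move 2 (R): R=YYRR U=WGRG F=GOGY D=OBYB B=RBWB
After move 3 (R): R=RYRY U=WORY F=GBGB D=OWYR B=GBGB
After move 4 (U): U=RWYO F=RYGB R=GBRY B=OWGB L=GBOW
After move 5 (R): R=RGYB U=RYYB F=RWGR D=OGYO B=OWWB
Query: D face = OGYO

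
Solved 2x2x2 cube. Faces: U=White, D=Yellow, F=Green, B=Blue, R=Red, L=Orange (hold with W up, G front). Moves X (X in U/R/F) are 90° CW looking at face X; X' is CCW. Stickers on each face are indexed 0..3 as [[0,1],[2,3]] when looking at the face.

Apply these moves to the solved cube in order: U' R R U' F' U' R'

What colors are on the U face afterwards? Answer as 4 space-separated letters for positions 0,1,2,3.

Answer: Y O Y W

Derivation:
After move 1 (U'): U=WWWW F=OOGG R=GGRR B=RRBB L=BBOO
After move 2 (R): R=RGRG U=WOWG F=OYGY D=YBYR B=WRWB
After move 3 (R): R=RRGG U=WYWY F=OBGR D=YWYW B=GROB
After move 4 (U'): U=YYWW F=BBGR R=OBGG B=RROB L=GROO
After move 5 (F'): F=BRBG U=YYOG R=WBYG D=ROYW L=GWOW
After move 6 (U'): U=YGYO F=GWBG R=BRYG B=WBOB L=RROW
After move 7 (R'): R=RGBY U=YOYW F=GGBO D=RWYG B=WBOB
Query: U face = YOYW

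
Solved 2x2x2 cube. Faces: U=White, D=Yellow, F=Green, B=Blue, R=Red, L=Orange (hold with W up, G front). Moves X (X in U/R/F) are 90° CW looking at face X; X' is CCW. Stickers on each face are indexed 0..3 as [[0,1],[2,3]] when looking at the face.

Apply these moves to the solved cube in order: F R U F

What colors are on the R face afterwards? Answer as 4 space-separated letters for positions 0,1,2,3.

After move 1 (F): F=GGGG U=WWOO R=WRWR D=RRYY L=OYOY
After move 2 (R): R=WWRR U=WGOG F=GRGY D=RBYB B=OBWB
After move 3 (U): U=OWGG F=WWGY R=OBRR B=OYWB L=GROY
After move 4 (F): F=GWYW U=OWYR R=GBGR D=ROYB L=GROB
Query: R face = GBGR

Answer: G B G R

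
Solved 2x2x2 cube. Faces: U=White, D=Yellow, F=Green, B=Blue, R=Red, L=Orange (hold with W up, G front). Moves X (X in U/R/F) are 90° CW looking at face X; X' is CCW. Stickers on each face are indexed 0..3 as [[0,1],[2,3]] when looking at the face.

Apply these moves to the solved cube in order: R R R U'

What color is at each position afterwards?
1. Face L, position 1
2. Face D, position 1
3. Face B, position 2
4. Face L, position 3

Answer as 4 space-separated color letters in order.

Answer: B G Y O

Derivation:
After move 1 (R): R=RRRR U=WGWG F=GYGY D=YBYB B=WBWB
After move 2 (R): R=RRRR U=WYWY F=GBGB D=YWYW B=GBGB
After move 3 (R): R=RRRR U=WBWB F=GWGW D=YGYG B=YBYB
After move 4 (U'): U=BBWW F=OOGW R=GWRR B=RRYB L=YBOO
Query 1: L[1] = B
Query 2: D[1] = G
Query 3: B[2] = Y
Query 4: L[3] = O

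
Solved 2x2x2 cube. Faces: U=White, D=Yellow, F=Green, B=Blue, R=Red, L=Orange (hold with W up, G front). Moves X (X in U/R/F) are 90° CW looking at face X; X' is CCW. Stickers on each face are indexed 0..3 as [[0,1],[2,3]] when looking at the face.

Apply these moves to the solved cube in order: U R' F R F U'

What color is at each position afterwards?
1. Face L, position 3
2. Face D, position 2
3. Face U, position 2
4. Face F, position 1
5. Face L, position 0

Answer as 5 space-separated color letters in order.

After move 1 (U): U=WWWW F=RRGG R=BBRR B=OOBB L=GGOO
After move 2 (R'): R=BRBR U=WBWO F=RWGW D=YRYG B=YOYB
After move 3 (F): F=GRWW U=WBOG R=WROR D=BBYG L=GYOR
After move 4 (R): R=OWRR U=WROW F=GBWG D=BYYY B=GOBB
After move 5 (F): F=WGGB U=WRRY R=OWWR D=ROYY L=GBOY
After move 6 (U'): U=RYWR F=GBGB R=WGWR B=OWBB L=GOOY
Query 1: L[3] = Y
Query 2: D[2] = Y
Query 3: U[2] = W
Query 4: F[1] = B
Query 5: L[0] = G

Answer: Y Y W B G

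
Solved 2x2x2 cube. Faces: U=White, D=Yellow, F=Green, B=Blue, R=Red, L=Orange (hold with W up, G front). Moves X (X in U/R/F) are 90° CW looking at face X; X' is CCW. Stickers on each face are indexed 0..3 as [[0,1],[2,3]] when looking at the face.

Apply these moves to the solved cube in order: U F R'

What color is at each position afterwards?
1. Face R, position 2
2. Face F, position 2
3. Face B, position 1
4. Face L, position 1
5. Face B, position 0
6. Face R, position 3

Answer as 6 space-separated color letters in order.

After move 1 (U): U=WWWW F=RRGG R=BBRR B=OOBB L=GGOO
After move 2 (F): F=GRGR U=WWOG R=WBWR D=RBYY L=GYOY
After move 3 (R'): R=BRWW U=WBOO F=GWGG D=RRYR B=YOBB
Query 1: R[2] = W
Query 2: F[2] = G
Query 3: B[1] = O
Query 4: L[1] = Y
Query 5: B[0] = Y
Query 6: R[3] = W

Answer: W G O Y Y W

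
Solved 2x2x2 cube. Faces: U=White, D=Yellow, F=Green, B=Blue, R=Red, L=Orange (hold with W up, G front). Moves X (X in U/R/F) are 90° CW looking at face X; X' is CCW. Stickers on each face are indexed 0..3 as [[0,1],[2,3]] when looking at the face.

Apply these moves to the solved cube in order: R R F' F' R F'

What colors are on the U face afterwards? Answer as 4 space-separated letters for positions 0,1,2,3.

Answer: W G O R

Derivation:
After move 1 (R): R=RRRR U=WGWG F=GYGY D=YBYB B=WBWB
After move 2 (R): R=RRRR U=WYWY F=GBGB D=YWYW B=GBGB
After move 3 (F'): F=BBGG U=WYRR R=WRYR D=OOYW L=OYOW
After move 4 (F'): F=BGBG U=WYWY R=OROR D=YWYW L=OROR
After move 5 (R): R=OORR U=WGWG F=BWBW D=YGYG B=YBYB
After move 6 (F'): F=WWBB U=WGOR R=GOYR D=RRYG L=OGOW
Query: U face = WGOR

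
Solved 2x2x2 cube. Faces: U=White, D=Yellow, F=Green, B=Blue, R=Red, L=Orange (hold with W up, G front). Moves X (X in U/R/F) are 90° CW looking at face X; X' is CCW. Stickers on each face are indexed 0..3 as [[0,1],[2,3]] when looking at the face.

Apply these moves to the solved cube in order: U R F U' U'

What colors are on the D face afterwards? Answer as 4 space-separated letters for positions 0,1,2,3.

Answer: R R Y O

Derivation:
After move 1 (U): U=WWWW F=RRGG R=BBRR B=OOBB L=GGOO
After move 2 (R): R=RBRB U=WRWG F=RYGY D=YBYO B=WOWB
After move 3 (F): F=GRYY U=WROG R=WBGB D=RRYO L=GYOB
After move 4 (U'): U=RGWO F=GYYY R=GRGB B=WBWB L=WOOB
After move 5 (U'): U=GORW F=WOYY R=GYGB B=GRWB L=WBOB
Query: D face = RRYO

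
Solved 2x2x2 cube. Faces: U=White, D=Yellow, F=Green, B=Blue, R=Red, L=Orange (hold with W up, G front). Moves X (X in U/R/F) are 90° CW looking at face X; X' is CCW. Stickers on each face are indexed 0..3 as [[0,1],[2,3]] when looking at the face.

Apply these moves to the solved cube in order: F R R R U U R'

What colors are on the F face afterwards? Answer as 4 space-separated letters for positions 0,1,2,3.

Answer: Y O G W

Derivation:
After move 1 (F): F=GGGG U=WWOO R=WRWR D=RRYY L=OYOY
After move 2 (R): R=WWRR U=WGOG F=GRGY D=RBYB B=OBWB
After move 3 (R): R=RWRW U=WROY F=GBGB D=RWYO B=GBGB
After move 4 (R): R=RRWW U=WBOB F=GWGO D=RGYG B=YBRB
After move 5 (U): U=OWBB F=RRGO R=YBWW B=OYRB L=GWOY
After move 6 (U): U=BOBW F=YBGO R=OYWW B=GWRB L=RROY
After move 7 (R'): R=YWOW U=BRBG F=YOGW D=RBYO B=GWGB
Query: F face = YOGW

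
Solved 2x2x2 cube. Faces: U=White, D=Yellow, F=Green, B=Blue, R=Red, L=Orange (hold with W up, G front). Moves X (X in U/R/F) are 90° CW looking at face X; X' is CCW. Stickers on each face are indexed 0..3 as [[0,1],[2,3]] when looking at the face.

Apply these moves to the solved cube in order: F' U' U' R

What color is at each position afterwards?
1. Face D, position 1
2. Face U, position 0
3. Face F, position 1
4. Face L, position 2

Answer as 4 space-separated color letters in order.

After move 1 (F'): F=GGGG U=WWRR R=YRYR D=OOYY L=OWOW
After move 2 (U'): U=WRWR F=OWGG R=GGYR B=YRBB L=BBOW
After move 3 (U'): U=RRWW F=BBGG R=OWYR B=GGBB L=YROW
After move 4 (R): R=YORW U=RBWG F=BOGY D=OBYG B=WGRB
Query 1: D[1] = B
Query 2: U[0] = R
Query 3: F[1] = O
Query 4: L[2] = O

Answer: B R O O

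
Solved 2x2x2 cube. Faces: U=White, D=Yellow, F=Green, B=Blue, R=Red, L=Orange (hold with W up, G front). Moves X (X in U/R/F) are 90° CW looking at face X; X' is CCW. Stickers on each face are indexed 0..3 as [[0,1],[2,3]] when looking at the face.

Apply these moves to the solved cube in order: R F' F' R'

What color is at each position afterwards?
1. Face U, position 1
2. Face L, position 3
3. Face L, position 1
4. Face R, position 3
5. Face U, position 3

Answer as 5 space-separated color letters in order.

Answer: W R R O W

Derivation:
After move 1 (R): R=RRRR U=WGWG F=GYGY D=YBYB B=WBWB
After move 2 (F'): F=YYGG U=WGRR R=BRYR D=OOYB L=OGOW
After move 3 (F'): F=YGYG U=WGBY R=OROR D=GWYB L=OROR
After move 4 (R'): R=RROO U=WWBW F=YGYY D=GGYG B=BBWB
Query 1: U[1] = W
Query 2: L[3] = R
Query 3: L[1] = R
Query 4: R[3] = O
Query 5: U[3] = W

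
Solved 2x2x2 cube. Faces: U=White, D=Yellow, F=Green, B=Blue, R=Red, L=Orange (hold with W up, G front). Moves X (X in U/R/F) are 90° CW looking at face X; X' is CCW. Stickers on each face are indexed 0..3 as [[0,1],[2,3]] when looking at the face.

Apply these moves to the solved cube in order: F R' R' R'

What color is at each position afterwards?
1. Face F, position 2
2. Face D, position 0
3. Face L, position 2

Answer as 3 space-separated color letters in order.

After move 1 (F): F=GGGG U=WWOO R=WRWR D=RRYY L=OYOY
After move 2 (R'): R=RRWW U=WBOB F=GWGO D=RGYG B=YBRB
After move 3 (R'): R=RWRW U=WROY F=GBGB D=RWYO B=GBGB
After move 4 (R'): R=WWRR U=WGOG F=GRGY D=RBYB B=OBWB
Query 1: F[2] = G
Query 2: D[0] = R
Query 3: L[2] = O

Answer: G R O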